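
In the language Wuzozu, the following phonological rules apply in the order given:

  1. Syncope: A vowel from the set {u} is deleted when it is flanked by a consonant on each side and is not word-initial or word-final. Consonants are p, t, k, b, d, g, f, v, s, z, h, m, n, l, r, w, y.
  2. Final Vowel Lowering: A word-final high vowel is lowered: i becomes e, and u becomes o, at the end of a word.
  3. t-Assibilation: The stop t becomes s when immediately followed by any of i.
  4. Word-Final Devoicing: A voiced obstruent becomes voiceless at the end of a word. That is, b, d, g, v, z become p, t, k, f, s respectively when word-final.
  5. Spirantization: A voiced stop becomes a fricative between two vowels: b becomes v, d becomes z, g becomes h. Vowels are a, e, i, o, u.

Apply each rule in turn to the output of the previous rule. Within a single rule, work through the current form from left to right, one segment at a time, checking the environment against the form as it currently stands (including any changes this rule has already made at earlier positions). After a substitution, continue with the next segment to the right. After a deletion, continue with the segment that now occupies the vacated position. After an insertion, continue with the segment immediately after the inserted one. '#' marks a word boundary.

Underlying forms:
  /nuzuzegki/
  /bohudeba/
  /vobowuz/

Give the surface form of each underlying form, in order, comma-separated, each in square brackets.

/nuzuzegki/:
  1 Syncope: [nuzuzegki] → [nzzegki]
  2 Final Vowel Lowering: [nzzegki] → [nzzegke]
  3 t-Assibilation: no change — [nzzegke]
  4 Word-Final Devoicing: no change — [nzzegke]
  5 Spirantization: no change — [nzzegke]
/bohudeba/:
  1 Syncope: [bohudeba] → [bohdeba]
  2 Final Vowel Lowering: no change — [bohdeba]
  3 t-Assibilation: no change — [bohdeba]
  4 Word-Final Devoicing: no change — [bohdeba]
  5 Spirantization: [bohdeba] → [bohdeva]
/vobowuz/:
  1 Syncope: [vobowuz] → [vobowz]
  2 Final Vowel Lowering: no change — [vobowz]
  3 t-Assibilation: no change — [vobowz]
  4 Word-Final Devoicing: [vobowz] → [vobows]
  5 Spirantization: [vobows] → [vovows]

[nzzegke], [bohdeva], [vovows]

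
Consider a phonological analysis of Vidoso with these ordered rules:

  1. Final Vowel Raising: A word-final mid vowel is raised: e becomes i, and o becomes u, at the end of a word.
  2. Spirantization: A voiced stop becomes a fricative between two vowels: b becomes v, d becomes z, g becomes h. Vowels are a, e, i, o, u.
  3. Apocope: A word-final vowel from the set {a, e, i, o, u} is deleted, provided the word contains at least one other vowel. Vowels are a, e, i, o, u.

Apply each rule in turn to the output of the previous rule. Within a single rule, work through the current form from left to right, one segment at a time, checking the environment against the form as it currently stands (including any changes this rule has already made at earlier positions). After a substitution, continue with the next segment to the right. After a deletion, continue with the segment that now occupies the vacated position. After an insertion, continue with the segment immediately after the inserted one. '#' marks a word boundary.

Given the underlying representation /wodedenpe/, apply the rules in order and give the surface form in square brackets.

[wozezenp]

1 Final Vowel Raising: [wodedenpe] → [wodedenpi]
2 Spirantization: [wodedenpi] → [wozezenpi]
3 Apocope: [wozezenpi] → [wozezenp]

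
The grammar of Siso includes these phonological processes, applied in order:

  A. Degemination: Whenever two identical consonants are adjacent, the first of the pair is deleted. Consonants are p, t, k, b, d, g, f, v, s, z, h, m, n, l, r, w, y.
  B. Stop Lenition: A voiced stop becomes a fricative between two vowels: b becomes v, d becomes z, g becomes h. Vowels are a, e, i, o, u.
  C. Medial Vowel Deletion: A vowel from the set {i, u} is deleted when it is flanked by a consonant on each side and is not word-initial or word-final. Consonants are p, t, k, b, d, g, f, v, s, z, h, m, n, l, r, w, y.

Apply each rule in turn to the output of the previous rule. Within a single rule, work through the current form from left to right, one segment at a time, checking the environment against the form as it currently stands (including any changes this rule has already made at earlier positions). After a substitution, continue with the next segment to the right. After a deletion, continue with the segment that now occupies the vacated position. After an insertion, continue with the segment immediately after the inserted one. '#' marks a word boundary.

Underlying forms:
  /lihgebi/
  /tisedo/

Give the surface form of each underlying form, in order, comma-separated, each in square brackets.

/lihgebi/:
  A Degemination: no change — [lihgebi]
  B Stop Lenition: [lihgebi] → [lihgevi]
  C Medial Vowel Deletion: [lihgevi] → [lhgevi]
/tisedo/:
  A Degemination: no change — [tisedo]
  B Stop Lenition: [tisedo] → [tisezo]
  C Medial Vowel Deletion: [tisezo] → [tsezo]

[lhgevi], [tsezo]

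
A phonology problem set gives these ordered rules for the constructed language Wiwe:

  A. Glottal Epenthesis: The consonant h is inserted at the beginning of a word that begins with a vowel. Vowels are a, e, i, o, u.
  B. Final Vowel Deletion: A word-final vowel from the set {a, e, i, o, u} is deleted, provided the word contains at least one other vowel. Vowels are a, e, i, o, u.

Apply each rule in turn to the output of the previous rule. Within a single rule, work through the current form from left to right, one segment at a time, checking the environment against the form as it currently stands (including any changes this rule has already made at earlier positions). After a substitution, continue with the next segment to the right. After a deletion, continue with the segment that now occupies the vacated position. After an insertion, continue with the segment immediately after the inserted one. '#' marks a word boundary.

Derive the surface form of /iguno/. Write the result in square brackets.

[higun]

A Glottal Epenthesis: [iguno] → [higuno]
B Final Vowel Deletion: [higuno] → [higun]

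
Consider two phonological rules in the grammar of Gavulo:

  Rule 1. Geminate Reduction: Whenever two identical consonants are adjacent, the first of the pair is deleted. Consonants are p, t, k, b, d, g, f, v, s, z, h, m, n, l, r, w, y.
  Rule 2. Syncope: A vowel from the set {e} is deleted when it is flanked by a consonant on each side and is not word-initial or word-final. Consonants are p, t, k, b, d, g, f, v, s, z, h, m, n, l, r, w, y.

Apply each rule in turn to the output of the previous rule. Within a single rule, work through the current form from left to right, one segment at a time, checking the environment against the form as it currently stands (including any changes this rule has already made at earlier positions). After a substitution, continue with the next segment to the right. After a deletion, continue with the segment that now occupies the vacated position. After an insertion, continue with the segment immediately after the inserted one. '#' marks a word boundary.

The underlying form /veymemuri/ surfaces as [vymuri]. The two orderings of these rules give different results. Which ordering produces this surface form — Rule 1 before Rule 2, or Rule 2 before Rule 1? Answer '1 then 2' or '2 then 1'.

2 then 1

Order 1 then 2:
  1 Geminate Reduction: no change — [veymemuri]
  2 Syncope: [veymemuri] → [vymmuri]
  result: [vymmuri]
Order 2 then 1:
  2 Syncope: [veymemuri] → [vymmuri]
  1 Geminate Reduction: [vymmuri] → [vymuri]
  result: [vymuri]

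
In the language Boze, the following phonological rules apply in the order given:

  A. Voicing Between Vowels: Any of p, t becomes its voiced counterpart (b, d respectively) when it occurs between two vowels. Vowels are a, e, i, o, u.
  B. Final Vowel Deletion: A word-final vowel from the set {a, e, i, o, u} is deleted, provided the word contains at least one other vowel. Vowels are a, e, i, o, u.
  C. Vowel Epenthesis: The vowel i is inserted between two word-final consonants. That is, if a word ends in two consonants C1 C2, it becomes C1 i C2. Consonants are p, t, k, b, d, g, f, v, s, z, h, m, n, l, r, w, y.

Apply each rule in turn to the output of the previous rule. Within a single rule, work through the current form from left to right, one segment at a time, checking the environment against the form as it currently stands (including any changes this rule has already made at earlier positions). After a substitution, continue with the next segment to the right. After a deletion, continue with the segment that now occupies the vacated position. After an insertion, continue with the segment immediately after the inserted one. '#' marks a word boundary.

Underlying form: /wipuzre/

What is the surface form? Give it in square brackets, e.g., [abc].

A Voicing Between Vowels: [wipuzre] → [wibuzre]
B Final Vowel Deletion: [wibuzre] → [wibuzr]
C Vowel Epenthesis: [wibuzr] → [wibuzir]

[wibuzir]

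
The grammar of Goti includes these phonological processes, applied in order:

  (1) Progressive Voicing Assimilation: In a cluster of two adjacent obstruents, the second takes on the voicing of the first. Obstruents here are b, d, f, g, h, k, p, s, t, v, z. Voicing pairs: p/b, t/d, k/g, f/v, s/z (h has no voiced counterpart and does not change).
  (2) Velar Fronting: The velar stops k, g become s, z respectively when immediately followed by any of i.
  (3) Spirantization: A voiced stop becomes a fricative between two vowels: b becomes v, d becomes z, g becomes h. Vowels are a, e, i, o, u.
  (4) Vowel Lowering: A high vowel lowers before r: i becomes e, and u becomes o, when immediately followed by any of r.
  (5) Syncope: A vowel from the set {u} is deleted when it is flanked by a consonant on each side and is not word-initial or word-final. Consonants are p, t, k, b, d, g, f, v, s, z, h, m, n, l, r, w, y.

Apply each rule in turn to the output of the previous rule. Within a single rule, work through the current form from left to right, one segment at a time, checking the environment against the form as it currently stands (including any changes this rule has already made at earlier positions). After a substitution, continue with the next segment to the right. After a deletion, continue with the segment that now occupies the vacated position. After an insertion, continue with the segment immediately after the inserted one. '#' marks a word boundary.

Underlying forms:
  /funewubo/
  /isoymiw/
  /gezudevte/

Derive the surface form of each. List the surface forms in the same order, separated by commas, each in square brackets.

/funewubo/:
  (1) Progressive Voicing Assimilation: no change — [funewubo]
  (2) Velar Fronting: no change — [funewubo]
  (3) Spirantization: [funewubo] → [funewuvo]
  (4) Vowel Lowering: no change — [funewuvo]
  (5) Syncope: [funewuvo] → [fnewvo]
/isoymiw/:
  (1) Progressive Voicing Assimilation: no change — [isoymiw]
  (2) Velar Fronting: no change — [isoymiw]
  (3) Spirantization: no change — [isoymiw]
  (4) Vowel Lowering: no change — [isoymiw]
  (5) Syncope: no change — [isoymiw]
/gezudevte/:
  (1) Progressive Voicing Assimilation: [gezudevte] → [gezudevde]
  (2) Velar Fronting: no change — [gezudevde]
  (3) Spirantization: [gezudevde] → [gezuzevde]
  (4) Vowel Lowering: no change — [gezuzevde]
  (5) Syncope: [gezuzevde] → [gezzevde]

[fnewvo], [isoymiw], [gezzevde]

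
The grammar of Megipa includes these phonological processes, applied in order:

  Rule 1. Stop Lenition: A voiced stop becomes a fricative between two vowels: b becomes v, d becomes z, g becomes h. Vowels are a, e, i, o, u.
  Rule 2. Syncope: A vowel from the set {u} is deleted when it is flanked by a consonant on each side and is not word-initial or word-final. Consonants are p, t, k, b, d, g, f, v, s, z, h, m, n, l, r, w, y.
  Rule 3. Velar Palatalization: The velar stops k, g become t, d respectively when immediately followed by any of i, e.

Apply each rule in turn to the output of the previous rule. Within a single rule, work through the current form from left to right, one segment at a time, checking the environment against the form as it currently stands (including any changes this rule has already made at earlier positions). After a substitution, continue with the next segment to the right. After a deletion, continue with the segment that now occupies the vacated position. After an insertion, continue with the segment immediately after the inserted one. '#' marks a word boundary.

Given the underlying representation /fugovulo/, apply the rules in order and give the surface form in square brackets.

[fhovlo]

Rule 1 Stop Lenition: [fugovulo] → [fuhovulo]
Rule 2 Syncope: [fuhovulo] → [fhovlo]
Rule 3 Velar Palatalization: no change — [fhovlo]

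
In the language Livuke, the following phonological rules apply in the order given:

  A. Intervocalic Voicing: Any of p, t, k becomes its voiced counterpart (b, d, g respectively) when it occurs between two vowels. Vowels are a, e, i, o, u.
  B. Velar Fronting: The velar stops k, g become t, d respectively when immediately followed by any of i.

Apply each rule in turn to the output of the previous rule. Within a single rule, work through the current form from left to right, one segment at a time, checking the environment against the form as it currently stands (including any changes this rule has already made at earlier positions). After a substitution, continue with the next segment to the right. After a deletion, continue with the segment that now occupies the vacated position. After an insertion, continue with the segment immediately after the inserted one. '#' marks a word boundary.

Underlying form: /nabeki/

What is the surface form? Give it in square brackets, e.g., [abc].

A Intervocalic Voicing: [nabeki] → [nabegi]
B Velar Fronting: [nabegi] → [nabedi]

[nabedi]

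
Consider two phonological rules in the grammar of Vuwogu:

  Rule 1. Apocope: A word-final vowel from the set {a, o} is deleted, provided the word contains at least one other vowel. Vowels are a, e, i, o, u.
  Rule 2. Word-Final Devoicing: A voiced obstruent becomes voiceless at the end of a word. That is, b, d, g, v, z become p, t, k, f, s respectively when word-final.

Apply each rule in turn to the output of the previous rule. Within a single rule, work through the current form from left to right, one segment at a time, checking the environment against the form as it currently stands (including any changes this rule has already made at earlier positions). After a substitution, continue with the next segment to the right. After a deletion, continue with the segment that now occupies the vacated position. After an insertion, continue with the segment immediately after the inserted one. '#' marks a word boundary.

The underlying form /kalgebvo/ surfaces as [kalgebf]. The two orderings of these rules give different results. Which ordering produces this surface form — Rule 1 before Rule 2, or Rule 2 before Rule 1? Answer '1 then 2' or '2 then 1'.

Order 1 then 2:
  1 Apocope: [kalgebvo] → [kalgebv]
  2 Word-Final Devoicing: [kalgebv] → [kalgebf]
  result: [kalgebf]
Order 2 then 1:
  2 Word-Final Devoicing: no change — [kalgebvo]
  1 Apocope: [kalgebvo] → [kalgebv]
  result: [kalgebv]

1 then 2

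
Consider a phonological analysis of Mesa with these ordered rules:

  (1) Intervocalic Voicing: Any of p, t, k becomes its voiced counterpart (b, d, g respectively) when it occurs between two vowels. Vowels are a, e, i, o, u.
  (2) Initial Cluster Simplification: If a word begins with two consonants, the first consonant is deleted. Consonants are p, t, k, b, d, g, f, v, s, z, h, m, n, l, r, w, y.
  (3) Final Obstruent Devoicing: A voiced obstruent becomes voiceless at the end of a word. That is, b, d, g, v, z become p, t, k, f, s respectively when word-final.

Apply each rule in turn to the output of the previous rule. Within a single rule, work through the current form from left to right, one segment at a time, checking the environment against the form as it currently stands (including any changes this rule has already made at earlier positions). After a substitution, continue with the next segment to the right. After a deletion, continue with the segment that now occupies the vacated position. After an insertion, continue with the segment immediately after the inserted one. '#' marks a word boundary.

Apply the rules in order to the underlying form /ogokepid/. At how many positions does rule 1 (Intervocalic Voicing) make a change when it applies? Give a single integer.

2

(1) Intervocalic Voicing: [ogokepid] → [ogogebid]
(2) Initial Cluster Simplification: no change — [ogogebid]
(3) Final Obstruent Devoicing: [ogogebid] → [ogogebit]
Rule 1 changed 2 position(s).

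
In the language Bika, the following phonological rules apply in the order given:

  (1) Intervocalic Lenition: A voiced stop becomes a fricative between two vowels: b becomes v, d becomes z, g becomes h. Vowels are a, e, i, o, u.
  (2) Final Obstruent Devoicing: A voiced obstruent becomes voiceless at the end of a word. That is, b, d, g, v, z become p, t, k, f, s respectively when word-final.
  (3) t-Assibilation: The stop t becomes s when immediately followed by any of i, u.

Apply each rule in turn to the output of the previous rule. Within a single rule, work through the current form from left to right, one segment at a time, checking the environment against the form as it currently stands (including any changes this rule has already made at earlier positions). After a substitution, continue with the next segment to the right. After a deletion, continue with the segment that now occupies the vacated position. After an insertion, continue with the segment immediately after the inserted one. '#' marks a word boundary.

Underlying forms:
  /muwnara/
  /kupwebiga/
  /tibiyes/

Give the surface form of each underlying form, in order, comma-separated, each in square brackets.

/muwnara/:
  (1) Intervocalic Lenition: no change — [muwnara]
  (2) Final Obstruent Devoicing: no change — [muwnara]
  (3) t-Assibilation: no change — [muwnara]
/kupwebiga/:
  (1) Intervocalic Lenition: [kupwebiga] → [kupweviha]
  (2) Final Obstruent Devoicing: no change — [kupweviha]
  (3) t-Assibilation: no change — [kupweviha]
/tibiyes/:
  (1) Intervocalic Lenition: [tibiyes] → [tiviyes]
  (2) Final Obstruent Devoicing: no change — [tiviyes]
  (3) t-Assibilation: [tiviyes] → [siviyes]

[muwnara], [kupweviha], [siviyes]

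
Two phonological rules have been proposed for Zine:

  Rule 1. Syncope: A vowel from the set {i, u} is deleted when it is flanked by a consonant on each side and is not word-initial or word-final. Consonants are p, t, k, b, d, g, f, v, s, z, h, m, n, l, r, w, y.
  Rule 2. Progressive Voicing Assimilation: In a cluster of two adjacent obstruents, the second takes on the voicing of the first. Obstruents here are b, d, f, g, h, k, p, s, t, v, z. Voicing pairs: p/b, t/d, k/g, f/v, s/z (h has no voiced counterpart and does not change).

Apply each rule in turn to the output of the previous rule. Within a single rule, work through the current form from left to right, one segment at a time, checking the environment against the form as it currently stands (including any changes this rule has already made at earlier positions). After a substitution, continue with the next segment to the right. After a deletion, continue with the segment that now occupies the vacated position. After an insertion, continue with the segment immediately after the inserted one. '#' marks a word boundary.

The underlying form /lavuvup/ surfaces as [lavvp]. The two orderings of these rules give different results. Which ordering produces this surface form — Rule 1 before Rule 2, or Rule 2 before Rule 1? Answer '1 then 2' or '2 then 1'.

Order 1 then 2:
  1 Syncope: [lavuvup] → [lavvp]
  2 Progressive Voicing Assimilation: [lavvp] → [lavvb]
  result: [lavvb]
Order 2 then 1:
  2 Progressive Voicing Assimilation: no change — [lavuvup]
  1 Syncope: [lavuvup] → [lavvp]
  result: [lavvp]

2 then 1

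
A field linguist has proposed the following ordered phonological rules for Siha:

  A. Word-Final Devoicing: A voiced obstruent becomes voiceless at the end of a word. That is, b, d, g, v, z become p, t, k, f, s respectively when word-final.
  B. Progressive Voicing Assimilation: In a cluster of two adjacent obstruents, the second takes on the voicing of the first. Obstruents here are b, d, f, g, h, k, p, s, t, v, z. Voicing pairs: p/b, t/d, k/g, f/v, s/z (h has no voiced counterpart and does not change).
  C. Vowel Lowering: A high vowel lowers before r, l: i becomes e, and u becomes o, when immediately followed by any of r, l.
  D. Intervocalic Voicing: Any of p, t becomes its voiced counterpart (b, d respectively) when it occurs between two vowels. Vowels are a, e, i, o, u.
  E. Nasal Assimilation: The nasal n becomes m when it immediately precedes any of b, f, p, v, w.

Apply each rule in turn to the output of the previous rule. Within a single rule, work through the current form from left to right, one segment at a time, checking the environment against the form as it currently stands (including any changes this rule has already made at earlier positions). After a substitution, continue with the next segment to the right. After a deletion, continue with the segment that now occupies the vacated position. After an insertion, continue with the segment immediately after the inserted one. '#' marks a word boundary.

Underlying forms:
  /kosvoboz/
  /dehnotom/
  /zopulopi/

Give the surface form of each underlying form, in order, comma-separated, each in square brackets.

[kosfobos], [dehnodom], [zobolobi]

/kosvoboz/:
  A Word-Final Devoicing: [kosvoboz] → [kosvobos]
  B Progressive Voicing Assimilation: [kosvobos] → [kosfobos]
  C Vowel Lowering: no change — [kosfobos]
  D Intervocalic Voicing: no change — [kosfobos]
  E Nasal Assimilation: no change — [kosfobos]
/dehnotom/:
  A Word-Final Devoicing: no change — [dehnotom]
  B Progressive Voicing Assimilation: no change — [dehnotom]
  C Vowel Lowering: no change — [dehnotom]
  D Intervocalic Voicing: [dehnotom] → [dehnodom]
  E Nasal Assimilation: no change — [dehnodom]
/zopulopi/:
  A Word-Final Devoicing: no change — [zopulopi]
  B Progressive Voicing Assimilation: no change — [zopulopi]
  C Vowel Lowering: [zopulopi] → [zopolopi]
  D Intervocalic Voicing: [zopolopi] → [zobolobi]
  E Nasal Assimilation: no change — [zobolobi]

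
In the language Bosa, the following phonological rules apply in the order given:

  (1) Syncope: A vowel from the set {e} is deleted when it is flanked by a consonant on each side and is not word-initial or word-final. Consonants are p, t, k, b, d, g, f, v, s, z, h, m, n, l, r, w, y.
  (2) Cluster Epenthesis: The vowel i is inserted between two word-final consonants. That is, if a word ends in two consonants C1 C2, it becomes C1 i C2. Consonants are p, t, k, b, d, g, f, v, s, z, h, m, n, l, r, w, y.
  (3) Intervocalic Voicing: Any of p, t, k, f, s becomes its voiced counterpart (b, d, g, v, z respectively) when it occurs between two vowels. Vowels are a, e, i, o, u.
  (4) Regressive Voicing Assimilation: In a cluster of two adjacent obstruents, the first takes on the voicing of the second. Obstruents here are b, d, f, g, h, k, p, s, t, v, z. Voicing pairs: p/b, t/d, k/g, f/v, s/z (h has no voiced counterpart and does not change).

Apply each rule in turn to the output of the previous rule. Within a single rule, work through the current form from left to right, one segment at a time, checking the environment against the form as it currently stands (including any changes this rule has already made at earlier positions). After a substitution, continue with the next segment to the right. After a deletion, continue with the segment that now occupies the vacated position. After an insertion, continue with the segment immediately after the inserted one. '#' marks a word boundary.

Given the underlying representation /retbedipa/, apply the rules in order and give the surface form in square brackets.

[rdbdiba]

(1) Syncope: [retbedipa] → [rtbdipa]
(2) Cluster Epenthesis: no change — [rtbdipa]
(3) Intervocalic Voicing: [rtbdipa] → [rtbdiba]
(4) Regressive Voicing Assimilation: [rtbdiba] → [rdbdiba]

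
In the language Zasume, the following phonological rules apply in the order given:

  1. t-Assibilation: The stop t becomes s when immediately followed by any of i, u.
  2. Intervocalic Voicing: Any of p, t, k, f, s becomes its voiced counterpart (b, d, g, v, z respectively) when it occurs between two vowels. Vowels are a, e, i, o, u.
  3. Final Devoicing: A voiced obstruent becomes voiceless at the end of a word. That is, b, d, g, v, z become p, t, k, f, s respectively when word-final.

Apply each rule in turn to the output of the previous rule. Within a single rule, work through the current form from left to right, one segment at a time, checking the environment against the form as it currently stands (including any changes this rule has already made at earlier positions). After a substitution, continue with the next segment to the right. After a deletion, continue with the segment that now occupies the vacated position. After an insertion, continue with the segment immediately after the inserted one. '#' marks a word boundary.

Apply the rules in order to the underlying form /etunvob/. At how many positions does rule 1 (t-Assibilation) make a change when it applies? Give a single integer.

1 t-Assibilation: [etunvob] → [esunvob]
2 Intervocalic Voicing: [esunvob] → [ezunvob]
3 Final Devoicing: [ezunvob] → [ezunvop]
Rule 1 changed 1 position(s).

1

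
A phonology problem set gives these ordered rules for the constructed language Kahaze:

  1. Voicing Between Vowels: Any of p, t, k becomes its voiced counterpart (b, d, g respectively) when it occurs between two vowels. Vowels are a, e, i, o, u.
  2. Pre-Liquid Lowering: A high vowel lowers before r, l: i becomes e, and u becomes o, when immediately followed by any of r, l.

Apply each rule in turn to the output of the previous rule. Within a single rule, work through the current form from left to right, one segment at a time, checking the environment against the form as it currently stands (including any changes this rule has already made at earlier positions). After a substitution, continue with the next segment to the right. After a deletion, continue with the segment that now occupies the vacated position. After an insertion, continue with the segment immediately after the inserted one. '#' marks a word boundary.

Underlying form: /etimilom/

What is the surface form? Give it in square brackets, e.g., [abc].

1 Voicing Between Vowels: [etimilom] → [edimilom]
2 Pre-Liquid Lowering: [edimilom] → [edimelom]

[edimelom]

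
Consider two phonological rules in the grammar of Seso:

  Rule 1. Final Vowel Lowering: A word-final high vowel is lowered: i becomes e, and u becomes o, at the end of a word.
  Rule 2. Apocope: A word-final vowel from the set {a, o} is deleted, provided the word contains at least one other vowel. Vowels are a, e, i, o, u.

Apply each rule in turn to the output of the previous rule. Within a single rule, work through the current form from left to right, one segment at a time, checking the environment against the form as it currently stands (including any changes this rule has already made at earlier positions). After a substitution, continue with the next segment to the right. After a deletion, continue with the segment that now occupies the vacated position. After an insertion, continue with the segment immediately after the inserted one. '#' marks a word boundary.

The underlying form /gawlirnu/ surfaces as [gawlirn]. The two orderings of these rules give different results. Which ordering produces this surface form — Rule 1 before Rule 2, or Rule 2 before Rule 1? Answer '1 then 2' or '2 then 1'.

1 then 2

Order 1 then 2:
  1 Final Vowel Lowering: [gawlirnu] → [gawlirno]
  2 Apocope: [gawlirno] → [gawlirn]
  result: [gawlirn]
Order 2 then 1:
  2 Apocope: no change — [gawlirnu]
  1 Final Vowel Lowering: [gawlirnu] → [gawlirno]
  result: [gawlirno]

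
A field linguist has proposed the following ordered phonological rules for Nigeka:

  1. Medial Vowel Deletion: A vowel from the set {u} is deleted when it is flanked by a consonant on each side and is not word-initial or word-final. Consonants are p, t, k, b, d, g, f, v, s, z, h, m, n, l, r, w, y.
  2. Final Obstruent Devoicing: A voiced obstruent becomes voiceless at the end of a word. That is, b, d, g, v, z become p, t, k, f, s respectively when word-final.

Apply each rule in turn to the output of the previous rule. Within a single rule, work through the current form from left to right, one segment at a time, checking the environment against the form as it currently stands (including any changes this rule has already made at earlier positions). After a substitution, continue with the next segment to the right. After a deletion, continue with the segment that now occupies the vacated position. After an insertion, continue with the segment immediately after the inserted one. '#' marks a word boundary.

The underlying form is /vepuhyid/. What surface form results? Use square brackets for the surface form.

[vephyit]

1 Medial Vowel Deletion: [vepuhyid] → [vephyid]
2 Final Obstruent Devoicing: [vephyid] → [vephyit]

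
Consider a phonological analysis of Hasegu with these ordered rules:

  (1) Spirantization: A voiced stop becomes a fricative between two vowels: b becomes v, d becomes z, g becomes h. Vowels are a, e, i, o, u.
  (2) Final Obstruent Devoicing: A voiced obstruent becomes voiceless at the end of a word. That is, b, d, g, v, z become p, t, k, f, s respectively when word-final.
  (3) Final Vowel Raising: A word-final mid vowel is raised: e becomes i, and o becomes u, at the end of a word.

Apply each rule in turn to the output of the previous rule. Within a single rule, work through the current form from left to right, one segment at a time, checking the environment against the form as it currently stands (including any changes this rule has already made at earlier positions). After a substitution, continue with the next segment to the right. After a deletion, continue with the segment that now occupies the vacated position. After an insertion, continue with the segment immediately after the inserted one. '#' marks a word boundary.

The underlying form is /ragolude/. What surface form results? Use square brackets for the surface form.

(1) Spirantization: [ragolude] → [raholuze]
(2) Final Obstruent Devoicing: no change — [raholuze]
(3) Final Vowel Raising: [raholuze] → [raholuzi]

[raholuzi]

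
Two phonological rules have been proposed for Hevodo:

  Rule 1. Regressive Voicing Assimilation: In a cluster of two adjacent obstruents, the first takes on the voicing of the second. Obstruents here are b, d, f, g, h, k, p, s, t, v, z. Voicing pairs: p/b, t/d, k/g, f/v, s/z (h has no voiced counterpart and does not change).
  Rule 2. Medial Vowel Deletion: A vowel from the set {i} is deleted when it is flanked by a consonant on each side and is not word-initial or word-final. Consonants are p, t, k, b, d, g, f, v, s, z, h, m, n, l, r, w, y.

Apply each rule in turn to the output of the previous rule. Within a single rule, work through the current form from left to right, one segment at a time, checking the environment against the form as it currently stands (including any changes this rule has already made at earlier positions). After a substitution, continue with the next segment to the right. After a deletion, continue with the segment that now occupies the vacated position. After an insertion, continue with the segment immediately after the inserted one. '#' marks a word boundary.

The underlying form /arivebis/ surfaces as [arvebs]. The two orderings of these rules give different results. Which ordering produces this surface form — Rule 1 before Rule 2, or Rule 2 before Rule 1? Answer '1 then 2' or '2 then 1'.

Order 1 then 2:
  1 Regressive Voicing Assimilation: no change — [arivebis]
  2 Medial Vowel Deletion: [arivebis] → [arvebs]
  result: [arvebs]
Order 2 then 1:
  2 Medial Vowel Deletion: [arivebis] → [arvebs]
  1 Regressive Voicing Assimilation: [arvebs] → [arveps]
  result: [arveps]

1 then 2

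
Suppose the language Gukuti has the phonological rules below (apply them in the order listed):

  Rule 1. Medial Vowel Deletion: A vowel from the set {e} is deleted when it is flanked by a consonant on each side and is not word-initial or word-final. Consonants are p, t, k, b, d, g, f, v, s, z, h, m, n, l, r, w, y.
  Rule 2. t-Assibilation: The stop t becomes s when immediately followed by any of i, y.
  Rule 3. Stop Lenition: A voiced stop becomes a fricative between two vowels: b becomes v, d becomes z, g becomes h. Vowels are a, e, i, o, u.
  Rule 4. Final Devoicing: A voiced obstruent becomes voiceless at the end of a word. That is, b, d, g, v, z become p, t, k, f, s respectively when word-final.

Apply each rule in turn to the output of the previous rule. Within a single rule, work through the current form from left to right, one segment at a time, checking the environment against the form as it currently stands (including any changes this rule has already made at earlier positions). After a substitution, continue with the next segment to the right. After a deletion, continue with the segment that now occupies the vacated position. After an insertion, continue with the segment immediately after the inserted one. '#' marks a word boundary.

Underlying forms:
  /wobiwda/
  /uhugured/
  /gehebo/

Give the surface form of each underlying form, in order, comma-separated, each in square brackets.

/wobiwda/:
  Rule 1 Medial Vowel Deletion: no change — [wobiwda]
  Rule 2 t-Assibilation: no change — [wobiwda]
  Rule 3 Stop Lenition: [wobiwda] → [woviwda]
  Rule 4 Final Devoicing: no change — [woviwda]
/uhugured/:
  Rule 1 Medial Vowel Deletion: [uhugured] → [uhugurd]
  Rule 2 t-Assibilation: no change — [uhugurd]
  Rule 3 Stop Lenition: [uhugurd] → [uhuhurd]
  Rule 4 Final Devoicing: [uhuhurd] → [uhuhurt]
/gehebo/:
  Rule 1 Medial Vowel Deletion: [gehebo] → [ghbo]
  Rule 2 t-Assibilation: no change — [ghbo]
  Rule 3 Stop Lenition: no change — [ghbo]
  Rule 4 Final Devoicing: no change — [ghbo]

[woviwda], [uhuhurt], [ghbo]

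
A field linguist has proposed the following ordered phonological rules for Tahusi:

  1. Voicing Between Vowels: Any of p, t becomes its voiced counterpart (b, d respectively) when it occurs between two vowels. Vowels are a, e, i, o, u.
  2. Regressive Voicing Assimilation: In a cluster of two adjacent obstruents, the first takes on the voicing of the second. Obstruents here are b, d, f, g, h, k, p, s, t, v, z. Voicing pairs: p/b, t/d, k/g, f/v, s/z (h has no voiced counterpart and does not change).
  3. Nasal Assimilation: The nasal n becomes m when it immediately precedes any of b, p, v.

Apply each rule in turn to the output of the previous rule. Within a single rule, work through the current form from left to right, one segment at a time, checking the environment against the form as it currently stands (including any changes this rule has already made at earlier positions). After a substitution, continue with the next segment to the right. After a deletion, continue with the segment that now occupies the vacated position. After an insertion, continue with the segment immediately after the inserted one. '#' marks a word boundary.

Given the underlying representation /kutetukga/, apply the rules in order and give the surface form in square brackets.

[kudedugga]

1 Voicing Between Vowels: [kutetukga] → [kudedukga]
2 Regressive Voicing Assimilation: [kudedukga] → [kudedugga]
3 Nasal Assimilation: no change — [kudedugga]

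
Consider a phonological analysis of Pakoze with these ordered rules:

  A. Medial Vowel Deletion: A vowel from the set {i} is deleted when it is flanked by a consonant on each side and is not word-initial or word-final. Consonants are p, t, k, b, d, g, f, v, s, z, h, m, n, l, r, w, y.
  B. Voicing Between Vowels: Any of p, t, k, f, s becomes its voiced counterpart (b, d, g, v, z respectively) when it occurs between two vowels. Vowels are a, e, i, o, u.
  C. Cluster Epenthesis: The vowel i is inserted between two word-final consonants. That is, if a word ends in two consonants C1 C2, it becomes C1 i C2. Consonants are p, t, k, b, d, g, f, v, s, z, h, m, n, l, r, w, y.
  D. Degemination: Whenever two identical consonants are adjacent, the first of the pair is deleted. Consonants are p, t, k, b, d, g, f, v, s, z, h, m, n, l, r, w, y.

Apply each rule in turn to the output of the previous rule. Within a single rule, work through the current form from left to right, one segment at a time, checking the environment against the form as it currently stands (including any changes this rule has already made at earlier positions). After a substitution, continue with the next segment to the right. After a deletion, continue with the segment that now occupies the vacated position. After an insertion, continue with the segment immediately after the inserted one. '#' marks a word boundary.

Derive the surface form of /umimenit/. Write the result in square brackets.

A Medial Vowel Deletion: [umimenit] → [umment]
B Voicing Between Vowels: no change — [umment]
C Cluster Epenthesis: [umment] → [ummenit]
D Degemination: [ummenit] → [umenit]

[umenit]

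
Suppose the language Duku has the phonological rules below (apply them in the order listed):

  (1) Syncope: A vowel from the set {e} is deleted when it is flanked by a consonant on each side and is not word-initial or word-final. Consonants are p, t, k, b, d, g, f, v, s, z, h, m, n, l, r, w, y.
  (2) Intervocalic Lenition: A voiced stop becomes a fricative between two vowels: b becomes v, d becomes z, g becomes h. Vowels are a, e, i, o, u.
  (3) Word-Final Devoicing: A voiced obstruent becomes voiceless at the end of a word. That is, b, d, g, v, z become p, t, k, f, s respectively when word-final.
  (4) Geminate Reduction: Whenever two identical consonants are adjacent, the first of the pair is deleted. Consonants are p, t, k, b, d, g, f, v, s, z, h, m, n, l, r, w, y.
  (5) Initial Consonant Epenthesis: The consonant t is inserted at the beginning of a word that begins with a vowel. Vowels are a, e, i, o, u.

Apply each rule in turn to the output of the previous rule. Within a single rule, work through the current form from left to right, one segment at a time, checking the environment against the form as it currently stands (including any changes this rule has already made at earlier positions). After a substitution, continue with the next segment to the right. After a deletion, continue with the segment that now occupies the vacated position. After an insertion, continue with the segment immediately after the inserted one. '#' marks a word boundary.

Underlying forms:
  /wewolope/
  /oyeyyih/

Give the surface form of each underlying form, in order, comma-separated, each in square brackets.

/wewolope/:
  (1) Syncope: [wewolope] → [wwolope]
  (2) Intervocalic Lenition: no change — [wwolope]
  (3) Word-Final Devoicing: no change — [wwolope]
  (4) Geminate Reduction: [wwolope] → [wolope]
  (5) Initial Consonant Epenthesis: no change — [wolope]
/oyeyyih/:
  (1) Syncope: [oyeyyih] → [oyyyih]
  (2) Intervocalic Lenition: no change — [oyyyih]
  (3) Word-Final Devoicing: no change — [oyyyih]
  (4) Geminate Reduction: [oyyyih] → [oyih]
  (5) Initial Consonant Epenthesis: [oyih] → [toyih]

[wolope], [toyih]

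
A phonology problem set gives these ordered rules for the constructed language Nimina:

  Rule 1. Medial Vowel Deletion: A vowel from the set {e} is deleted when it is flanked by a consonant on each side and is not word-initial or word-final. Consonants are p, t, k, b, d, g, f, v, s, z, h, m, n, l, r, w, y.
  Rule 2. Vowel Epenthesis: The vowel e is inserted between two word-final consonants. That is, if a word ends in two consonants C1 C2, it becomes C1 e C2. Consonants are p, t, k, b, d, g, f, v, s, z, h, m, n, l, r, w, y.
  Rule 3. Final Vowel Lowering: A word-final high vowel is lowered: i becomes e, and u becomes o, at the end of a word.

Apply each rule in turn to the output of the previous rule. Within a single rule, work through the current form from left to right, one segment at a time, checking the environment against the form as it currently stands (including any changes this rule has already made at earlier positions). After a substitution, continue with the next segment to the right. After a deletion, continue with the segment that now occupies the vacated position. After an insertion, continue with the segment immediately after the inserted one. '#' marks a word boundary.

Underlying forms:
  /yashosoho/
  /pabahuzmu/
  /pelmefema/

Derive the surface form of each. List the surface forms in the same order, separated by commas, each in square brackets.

[yashosoho], [pabahuzmo], [plmfma]

/yashosoho/:
  Rule 1 Medial Vowel Deletion: no change — [yashosoho]
  Rule 2 Vowel Epenthesis: no change — [yashosoho]
  Rule 3 Final Vowel Lowering: no change — [yashosoho]
/pabahuzmu/:
  Rule 1 Medial Vowel Deletion: no change — [pabahuzmu]
  Rule 2 Vowel Epenthesis: no change — [pabahuzmu]
  Rule 3 Final Vowel Lowering: [pabahuzmu] → [pabahuzmo]
/pelmefema/:
  Rule 1 Medial Vowel Deletion: [pelmefema] → [plmfma]
  Rule 2 Vowel Epenthesis: no change — [plmfma]
  Rule 3 Final Vowel Lowering: no change — [plmfma]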